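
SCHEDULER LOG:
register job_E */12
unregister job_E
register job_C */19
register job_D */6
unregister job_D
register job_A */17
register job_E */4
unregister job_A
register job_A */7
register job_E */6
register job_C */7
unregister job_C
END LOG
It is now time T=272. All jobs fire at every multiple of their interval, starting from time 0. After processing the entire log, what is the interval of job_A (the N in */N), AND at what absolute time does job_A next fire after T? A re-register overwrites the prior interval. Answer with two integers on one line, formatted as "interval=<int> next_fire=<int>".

Op 1: register job_E */12 -> active={job_E:*/12}
Op 2: unregister job_E -> active={}
Op 3: register job_C */19 -> active={job_C:*/19}
Op 4: register job_D */6 -> active={job_C:*/19, job_D:*/6}
Op 5: unregister job_D -> active={job_C:*/19}
Op 6: register job_A */17 -> active={job_A:*/17, job_C:*/19}
Op 7: register job_E */4 -> active={job_A:*/17, job_C:*/19, job_E:*/4}
Op 8: unregister job_A -> active={job_C:*/19, job_E:*/4}
Op 9: register job_A */7 -> active={job_A:*/7, job_C:*/19, job_E:*/4}
Op 10: register job_E */6 -> active={job_A:*/7, job_C:*/19, job_E:*/6}
Op 11: register job_C */7 -> active={job_A:*/7, job_C:*/7, job_E:*/6}
Op 12: unregister job_C -> active={job_A:*/7, job_E:*/6}
Final interval of job_A = 7
Next fire of job_A after T=272: (272//7+1)*7 = 273

Answer: interval=7 next_fire=273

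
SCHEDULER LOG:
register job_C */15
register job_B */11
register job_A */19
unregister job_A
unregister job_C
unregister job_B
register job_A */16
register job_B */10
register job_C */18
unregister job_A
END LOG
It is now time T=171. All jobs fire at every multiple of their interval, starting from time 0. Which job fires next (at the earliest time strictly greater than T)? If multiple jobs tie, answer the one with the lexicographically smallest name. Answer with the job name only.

Op 1: register job_C */15 -> active={job_C:*/15}
Op 2: register job_B */11 -> active={job_B:*/11, job_C:*/15}
Op 3: register job_A */19 -> active={job_A:*/19, job_B:*/11, job_C:*/15}
Op 4: unregister job_A -> active={job_B:*/11, job_C:*/15}
Op 5: unregister job_C -> active={job_B:*/11}
Op 6: unregister job_B -> active={}
Op 7: register job_A */16 -> active={job_A:*/16}
Op 8: register job_B */10 -> active={job_A:*/16, job_B:*/10}
Op 9: register job_C */18 -> active={job_A:*/16, job_B:*/10, job_C:*/18}
Op 10: unregister job_A -> active={job_B:*/10, job_C:*/18}
  job_B: interval 10, next fire after T=171 is 180
  job_C: interval 18, next fire after T=171 is 180
Earliest = 180, winner (lex tiebreak) = job_B

Answer: job_B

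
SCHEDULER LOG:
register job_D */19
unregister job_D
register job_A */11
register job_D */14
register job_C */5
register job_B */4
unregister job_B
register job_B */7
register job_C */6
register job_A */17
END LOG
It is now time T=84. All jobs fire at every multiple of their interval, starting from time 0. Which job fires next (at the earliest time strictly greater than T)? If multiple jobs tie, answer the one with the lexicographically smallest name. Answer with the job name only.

Op 1: register job_D */19 -> active={job_D:*/19}
Op 2: unregister job_D -> active={}
Op 3: register job_A */11 -> active={job_A:*/11}
Op 4: register job_D */14 -> active={job_A:*/11, job_D:*/14}
Op 5: register job_C */5 -> active={job_A:*/11, job_C:*/5, job_D:*/14}
Op 6: register job_B */4 -> active={job_A:*/11, job_B:*/4, job_C:*/5, job_D:*/14}
Op 7: unregister job_B -> active={job_A:*/11, job_C:*/5, job_D:*/14}
Op 8: register job_B */7 -> active={job_A:*/11, job_B:*/7, job_C:*/5, job_D:*/14}
Op 9: register job_C */6 -> active={job_A:*/11, job_B:*/7, job_C:*/6, job_D:*/14}
Op 10: register job_A */17 -> active={job_A:*/17, job_B:*/7, job_C:*/6, job_D:*/14}
  job_A: interval 17, next fire after T=84 is 85
  job_B: interval 7, next fire after T=84 is 91
  job_C: interval 6, next fire after T=84 is 90
  job_D: interval 14, next fire after T=84 is 98
Earliest = 85, winner (lex tiebreak) = job_A

Answer: job_A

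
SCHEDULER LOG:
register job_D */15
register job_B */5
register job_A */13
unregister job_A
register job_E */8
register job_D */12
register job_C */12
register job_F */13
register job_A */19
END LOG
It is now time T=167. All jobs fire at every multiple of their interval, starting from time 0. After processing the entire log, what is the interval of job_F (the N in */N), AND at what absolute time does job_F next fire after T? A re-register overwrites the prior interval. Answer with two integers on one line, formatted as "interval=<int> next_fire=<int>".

Op 1: register job_D */15 -> active={job_D:*/15}
Op 2: register job_B */5 -> active={job_B:*/5, job_D:*/15}
Op 3: register job_A */13 -> active={job_A:*/13, job_B:*/5, job_D:*/15}
Op 4: unregister job_A -> active={job_B:*/5, job_D:*/15}
Op 5: register job_E */8 -> active={job_B:*/5, job_D:*/15, job_E:*/8}
Op 6: register job_D */12 -> active={job_B:*/5, job_D:*/12, job_E:*/8}
Op 7: register job_C */12 -> active={job_B:*/5, job_C:*/12, job_D:*/12, job_E:*/8}
Op 8: register job_F */13 -> active={job_B:*/5, job_C:*/12, job_D:*/12, job_E:*/8, job_F:*/13}
Op 9: register job_A */19 -> active={job_A:*/19, job_B:*/5, job_C:*/12, job_D:*/12, job_E:*/8, job_F:*/13}
Final interval of job_F = 13
Next fire of job_F after T=167: (167//13+1)*13 = 169

Answer: interval=13 next_fire=169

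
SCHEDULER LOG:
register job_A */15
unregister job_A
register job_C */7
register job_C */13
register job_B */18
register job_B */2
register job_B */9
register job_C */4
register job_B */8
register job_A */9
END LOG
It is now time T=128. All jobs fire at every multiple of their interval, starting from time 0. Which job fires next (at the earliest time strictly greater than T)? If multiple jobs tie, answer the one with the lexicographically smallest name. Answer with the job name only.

Op 1: register job_A */15 -> active={job_A:*/15}
Op 2: unregister job_A -> active={}
Op 3: register job_C */7 -> active={job_C:*/7}
Op 4: register job_C */13 -> active={job_C:*/13}
Op 5: register job_B */18 -> active={job_B:*/18, job_C:*/13}
Op 6: register job_B */2 -> active={job_B:*/2, job_C:*/13}
Op 7: register job_B */9 -> active={job_B:*/9, job_C:*/13}
Op 8: register job_C */4 -> active={job_B:*/9, job_C:*/4}
Op 9: register job_B */8 -> active={job_B:*/8, job_C:*/4}
Op 10: register job_A */9 -> active={job_A:*/9, job_B:*/8, job_C:*/4}
  job_A: interval 9, next fire after T=128 is 135
  job_B: interval 8, next fire after T=128 is 136
  job_C: interval 4, next fire after T=128 is 132
Earliest = 132, winner (lex tiebreak) = job_C

Answer: job_C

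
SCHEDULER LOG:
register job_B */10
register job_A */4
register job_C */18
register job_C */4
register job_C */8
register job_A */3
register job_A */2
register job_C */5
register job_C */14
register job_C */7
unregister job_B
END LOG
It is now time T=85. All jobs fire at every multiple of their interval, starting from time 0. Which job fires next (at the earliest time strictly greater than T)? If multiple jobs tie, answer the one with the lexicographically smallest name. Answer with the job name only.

Op 1: register job_B */10 -> active={job_B:*/10}
Op 2: register job_A */4 -> active={job_A:*/4, job_B:*/10}
Op 3: register job_C */18 -> active={job_A:*/4, job_B:*/10, job_C:*/18}
Op 4: register job_C */4 -> active={job_A:*/4, job_B:*/10, job_C:*/4}
Op 5: register job_C */8 -> active={job_A:*/4, job_B:*/10, job_C:*/8}
Op 6: register job_A */3 -> active={job_A:*/3, job_B:*/10, job_C:*/8}
Op 7: register job_A */2 -> active={job_A:*/2, job_B:*/10, job_C:*/8}
Op 8: register job_C */5 -> active={job_A:*/2, job_B:*/10, job_C:*/5}
Op 9: register job_C */14 -> active={job_A:*/2, job_B:*/10, job_C:*/14}
Op 10: register job_C */7 -> active={job_A:*/2, job_B:*/10, job_C:*/7}
Op 11: unregister job_B -> active={job_A:*/2, job_C:*/7}
  job_A: interval 2, next fire after T=85 is 86
  job_C: interval 7, next fire after T=85 is 91
Earliest = 86, winner (lex tiebreak) = job_A

Answer: job_A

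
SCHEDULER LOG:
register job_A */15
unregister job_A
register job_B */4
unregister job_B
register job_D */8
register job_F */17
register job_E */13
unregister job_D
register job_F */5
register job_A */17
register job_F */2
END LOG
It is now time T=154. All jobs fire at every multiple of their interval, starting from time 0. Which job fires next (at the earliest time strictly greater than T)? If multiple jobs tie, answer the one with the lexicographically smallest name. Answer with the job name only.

Answer: job_E

Derivation:
Op 1: register job_A */15 -> active={job_A:*/15}
Op 2: unregister job_A -> active={}
Op 3: register job_B */4 -> active={job_B:*/4}
Op 4: unregister job_B -> active={}
Op 5: register job_D */8 -> active={job_D:*/8}
Op 6: register job_F */17 -> active={job_D:*/8, job_F:*/17}
Op 7: register job_E */13 -> active={job_D:*/8, job_E:*/13, job_F:*/17}
Op 8: unregister job_D -> active={job_E:*/13, job_F:*/17}
Op 9: register job_F */5 -> active={job_E:*/13, job_F:*/5}
Op 10: register job_A */17 -> active={job_A:*/17, job_E:*/13, job_F:*/5}
Op 11: register job_F */2 -> active={job_A:*/17, job_E:*/13, job_F:*/2}
  job_A: interval 17, next fire after T=154 is 170
  job_E: interval 13, next fire after T=154 is 156
  job_F: interval 2, next fire after T=154 is 156
Earliest = 156, winner (lex tiebreak) = job_E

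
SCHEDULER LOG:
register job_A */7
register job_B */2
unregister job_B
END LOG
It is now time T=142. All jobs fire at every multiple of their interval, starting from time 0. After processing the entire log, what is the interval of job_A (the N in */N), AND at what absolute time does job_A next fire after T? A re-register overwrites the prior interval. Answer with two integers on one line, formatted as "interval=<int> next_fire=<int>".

Answer: interval=7 next_fire=147

Derivation:
Op 1: register job_A */7 -> active={job_A:*/7}
Op 2: register job_B */2 -> active={job_A:*/7, job_B:*/2}
Op 3: unregister job_B -> active={job_A:*/7}
Final interval of job_A = 7
Next fire of job_A after T=142: (142//7+1)*7 = 147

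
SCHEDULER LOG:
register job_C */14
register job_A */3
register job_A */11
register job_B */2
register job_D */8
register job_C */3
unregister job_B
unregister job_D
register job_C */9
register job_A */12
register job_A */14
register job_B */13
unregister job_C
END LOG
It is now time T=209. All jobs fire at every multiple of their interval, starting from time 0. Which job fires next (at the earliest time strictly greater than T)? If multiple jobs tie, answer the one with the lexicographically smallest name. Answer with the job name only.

Op 1: register job_C */14 -> active={job_C:*/14}
Op 2: register job_A */3 -> active={job_A:*/3, job_C:*/14}
Op 3: register job_A */11 -> active={job_A:*/11, job_C:*/14}
Op 4: register job_B */2 -> active={job_A:*/11, job_B:*/2, job_C:*/14}
Op 5: register job_D */8 -> active={job_A:*/11, job_B:*/2, job_C:*/14, job_D:*/8}
Op 6: register job_C */3 -> active={job_A:*/11, job_B:*/2, job_C:*/3, job_D:*/8}
Op 7: unregister job_B -> active={job_A:*/11, job_C:*/3, job_D:*/8}
Op 8: unregister job_D -> active={job_A:*/11, job_C:*/3}
Op 9: register job_C */9 -> active={job_A:*/11, job_C:*/9}
Op 10: register job_A */12 -> active={job_A:*/12, job_C:*/9}
Op 11: register job_A */14 -> active={job_A:*/14, job_C:*/9}
Op 12: register job_B */13 -> active={job_A:*/14, job_B:*/13, job_C:*/9}
Op 13: unregister job_C -> active={job_A:*/14, job_B:*/13}
  job_A: interval 14, next fire after T=209 is 210
  job_B: interval 13, next fire after T=209 is 221
Earliest = 210, winner (lex tiebreak) = job_A

Answer: job_A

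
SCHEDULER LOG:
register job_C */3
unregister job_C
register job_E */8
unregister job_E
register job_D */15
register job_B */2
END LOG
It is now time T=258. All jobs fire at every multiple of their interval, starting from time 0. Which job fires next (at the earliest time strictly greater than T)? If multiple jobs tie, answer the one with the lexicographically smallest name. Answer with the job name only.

Op 1: register job_C */3 -> active={job_C:*/3}
Op 2: unregister job_C -> active={}
Op 3: register job_E */8 -> active={job_E:*/8}
Op 4: unregister job_E -> active={}
Op 5: register job_D */15 -> active={job_D:*/15}
Op 6: register job_B */2 -> active={job_B:*/2, job_D:*/15}
  job_B: interval 2, next fire after T=258 is 260
  job_D: interval 15, next fire after T=258 is 270
Earliest = 260, winner (lex tiebreak) = job_B

Answer: job_B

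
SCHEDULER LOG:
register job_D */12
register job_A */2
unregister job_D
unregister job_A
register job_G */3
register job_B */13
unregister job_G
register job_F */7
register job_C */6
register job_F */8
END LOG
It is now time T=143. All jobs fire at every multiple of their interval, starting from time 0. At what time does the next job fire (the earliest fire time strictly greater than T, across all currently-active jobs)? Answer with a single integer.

Op 1: register job_D */12 -> active={job_D:*/12}
Op 2: register job_A */2 -> active={job_A:*/2, job_D:*/12}
Op 3: unregister job_D -> active={job_A:*/2}
Op 4: unregister job_A -> active={}
Op 5: register job_G */3 -> active={job_G:*/3}
Op 6: register job_B */13 -> active={job_B:*/13, job_G:*/3}
Op 7: unregister job_G -> active={job_B:*/13}
Op 8: register job_F */7 -> active={job_B:*/13, job_F:*/7}
Op 9: register job_C */6 -> active={job_B:*/13, job_C:*/6, job_F:*/7}
Op 10: register job_F */8 -> active={job_B:*/13, job_C:*/6, job_F:*/8}
  job_B: interval 13, next fire after T=143 is 156
  job_C: interval 6, next fire after T=143 is 144
  job_F: interval 8, next fire after T=143 is 144
Earliest fire time = 144 (job job_C)

Answer: 144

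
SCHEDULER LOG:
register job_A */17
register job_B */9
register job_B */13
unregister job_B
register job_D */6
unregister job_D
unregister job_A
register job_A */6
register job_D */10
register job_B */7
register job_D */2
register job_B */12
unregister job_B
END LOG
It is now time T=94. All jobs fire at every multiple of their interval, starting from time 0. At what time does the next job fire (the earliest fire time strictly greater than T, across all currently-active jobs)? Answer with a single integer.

Answer: 96

Derivation:
Op 1: register job_A */17 -> active={job_A:*/17}
Op 2: register job_B */9 -> active={job_A:*/17, job_B:*/9}
Op 3: register job_B */13 -> active={job_A:*/17, job_B:*/13}
Op 4: unregister job_B -> active={job_A:*/17}
Op 5: register job_D */6 -> active={job_A:*/17, job_D:*/6}
Op 6: unregister job_D -> active={job_A:*/17}
Op 7: unregister job_A -> active={}
Op 8: register job_A */6 -> active={job_A:*/6}
Op 9: register job_D */10 -> active={job_A:*/6, job_D:*/10}
Op 10: register job_B */7 -> active={job_A:*/6, job_B:*/7, job_D:*/10}
Op 11: register job_D */2 -> active={job_A:*/6, job_B:*/7, job_D:*/2}
Op 12: register job_B */12 -> active={job_A:*/6, job_B:*/12, job_D:*/2}
Op 13: unregister job_B -> active={job_A:*/6, job_D:*/2}
  job_A: interval 6, next fire after T=94 is 96
  job_D: interval 2, next fire after T=94 is 96
Earliest fire time = 96 (job job_A)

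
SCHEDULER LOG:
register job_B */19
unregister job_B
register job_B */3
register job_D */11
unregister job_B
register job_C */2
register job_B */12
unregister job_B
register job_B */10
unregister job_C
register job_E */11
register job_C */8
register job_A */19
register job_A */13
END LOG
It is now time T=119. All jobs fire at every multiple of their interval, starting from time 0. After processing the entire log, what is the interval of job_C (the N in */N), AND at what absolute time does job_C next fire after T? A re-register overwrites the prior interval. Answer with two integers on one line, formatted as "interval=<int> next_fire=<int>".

Op 1: register job_B */19 -> active={job_B:*/19}
Op 2: unregister job_B -> active={}
Op 3: register job_B */3 -> active={job_B:*/3}
Op 4: register job_D */11 -> active={job_B:*/3, job_D:*/11}
Op 5: unregister job_B -> active={job_D:*/11}
Op 6: register job_C */2 -> active={job_C:*/2, job_D:*/11}
Op 7: register job_B */12 -> active={job_B:*/12, job_C:*/2, job_D:*/11}
Op 8: unregister job_B -> active={job_C:*/2, job_D:*/11}
Op 9: register job_B */10 -> active={job_B:*/10, job_C:*/2, job_D:*/11}
Op 10: unregister job_C -> active={job_B:*/10, job_D:*/11}
Op 11: register job_E */11 -> active={job_B:*/10, job_D:*/11, job_E:*/11}
Op 12: register job_C */8 -> active={job_B:*/10, job_C:*/8, job_D:*/11, job_E:*/11}
Op 13: register job_A */19 -> active={job_A:*/19, job_B:*/10, job_C:*/8, job_D:*/11, job_E:*/11}
Op 14: register job_A */13 -> active={job_A:*/13, job_B:*/10, job_C:*/8, job_D:*/11, job_E:*/11}
Final interval of job_C = 8
Next fire of job_C after T=119: (119//8+1)*8 = 120

Answer: interval=8 next_fire=120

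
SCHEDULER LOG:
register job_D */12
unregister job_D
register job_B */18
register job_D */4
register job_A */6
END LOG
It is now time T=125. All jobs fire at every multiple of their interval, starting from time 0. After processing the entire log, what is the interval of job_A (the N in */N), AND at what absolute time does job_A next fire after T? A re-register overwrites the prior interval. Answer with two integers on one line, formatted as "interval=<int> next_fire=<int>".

Op 1: register job_D */12 -> active={job_D:*/12}
Op 2: unregister job_D -> active={}
Op 3: register job_B */18 -> active={job_B:*/18}
Op 4: register job_D */4 -> active={job_B:*/18, job_D:*/4}
Op 5: register job_A */6 -> active={job_A:*/6, job_B:*/18, job_D:*/4}
Final interval of job_A = 6
Next fire of job_A after T=125: (125//6+1)*6 = 126

Answer: interval=6 next_fire=126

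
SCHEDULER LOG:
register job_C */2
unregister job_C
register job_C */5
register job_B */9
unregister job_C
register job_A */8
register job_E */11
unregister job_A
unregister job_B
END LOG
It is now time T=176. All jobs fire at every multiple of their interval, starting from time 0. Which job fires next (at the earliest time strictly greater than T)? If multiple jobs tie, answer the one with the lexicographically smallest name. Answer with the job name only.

Answer: job_E

Derivation:
Op 1: register job_C */2 -> active={job_C:*/2}
Op 2: unregister job_C -> active={}
Op 3: register job_C */5 -> active={job_C:*/5}
Op 4: register job_B */9 -> active={job_B:*/9, job_C:*/5}
Op 5: unregister job_C -> active={job_B:*/9}
Op 6: register job_A */8 -> active={job_A:*/8, job_B:*/9}
Op 7: register job_E */11 -> active={job_A:*/8, job_B:*/9, job_E:*/11}
Op 8: unregister job_A -> active={job_B:*/9, job_E:*/11}
Op 9: unregister job_B -> active={job_E:*/11}
  job_E: interval 11, next fire after T=176 is 187
Earliest = 187, winner (lex tiebreak) = job_E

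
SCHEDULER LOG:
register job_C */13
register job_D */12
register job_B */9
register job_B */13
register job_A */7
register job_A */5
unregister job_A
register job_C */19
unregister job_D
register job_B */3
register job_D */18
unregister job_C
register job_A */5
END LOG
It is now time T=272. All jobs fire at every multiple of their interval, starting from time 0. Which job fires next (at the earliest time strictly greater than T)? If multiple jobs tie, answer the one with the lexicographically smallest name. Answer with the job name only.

Answer: job_B

Derivation:
Op 1: register job_C */13 -> active={job_C:*/13}
Op 2: register job_D */12 -> active={job_C:*/13, job_D:*/12}
Op 3: register job_B */9 -> active={job_B:*/9, job_C:*/13, job_D:*/12}
Op 4: register job_B */13 -> active={job_B:*/13, job_C:*/13, job_D:*/12}
Op 5: register job_A */7 -> active={job_A:*/7, job_B:*/13, job_C:*/13, job_D:*/12}
Op 6: register job_A */5 -> active={job_A:*/5, job_B:*/13, job_C:*/13, job_D:*/12}
Op 7: unregister job_A -> active={job_B:*/13, job_C:*/13, job_D:*/12}
Op 8: register job_C */19 -> active={job_B:*/13, job_C:*/19, job_D:*/12}
Op 9: unregister job_D -> active={job_B:*/13, job_C:*/19}
Op 10: register job_B */3 -> active={job_B:*/3, job_C:*/19}
Op 11: register job_D */18 -> active={job_B:*/3, job_C:*/19, job_D:*/18}
Op 12: unregister job_C -> active={job_B:*/3, job_D:*/18}
Op 13: register job_A */5 -> active={job_A:*/5, job_B:*/3, job_D:*/18}
  job_A: interval 5, next fire after T=272 is 275
  job_B: interval 3, next fire after T=272 is 273
  job_D: interval 18, next fire after T=272 is 288
Earliest = 273, winner (lex tiebreak) = job_B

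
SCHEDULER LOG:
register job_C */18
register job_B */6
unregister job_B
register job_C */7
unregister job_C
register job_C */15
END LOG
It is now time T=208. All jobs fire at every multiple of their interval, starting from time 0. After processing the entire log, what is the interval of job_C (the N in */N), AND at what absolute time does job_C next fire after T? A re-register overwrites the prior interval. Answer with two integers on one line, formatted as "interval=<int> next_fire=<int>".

Op 1: register job_C */18 -> active={job_C:*/18}
Op 2: register job_B */6 -> active={job_B:*/6, job_C:*/18}
Op 3: unregister job_B -> active={job_C:*/18}
Op 4: register job_C */7 -> active={job_C:*/7}
Op 5: unregister job_C -> active={}
Op 6: register job_C */15 -> active={job_C:*/15}
Final interval of job_C = 15
Next fire of job_C after T=208: (208//15+1)*15 = 210

Answer: interval=15 next_fire=210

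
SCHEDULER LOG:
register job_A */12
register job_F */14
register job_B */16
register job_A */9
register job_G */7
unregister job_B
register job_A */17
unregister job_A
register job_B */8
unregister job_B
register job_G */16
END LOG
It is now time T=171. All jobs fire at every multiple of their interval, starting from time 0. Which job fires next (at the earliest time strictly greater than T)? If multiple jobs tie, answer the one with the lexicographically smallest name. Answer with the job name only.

Op 1: register job_A */12 -> active={job_A:*/12}
Op 2: register job_F */14 -> active={job_A:*/12, job_F:*/14}
Op 3: register job_B */16 -> active={job_A:*/12, job_B:*/16, job_F:*/14}
Op 4: register job_A */9 -> active={job_A:*/9, job_B:*/16, job_F:*/14}
Op 5: register job_G */7 -> active={job_A:*/9, job_B:*/16, job_F:*/14, job_G:*/7}
Op 6: unregister job_B -> active={job_A:*/9, job_F:*/14, job_G:*/7}
Op 7: register job_A */17 -> active={job_A:*/17, job_F:*/14, job_G:*/7}
Op 8: unregister job_A -> active={job_F:*/14, job_G:*/7}
Op 9: register job_B */8 -> active={job_B:*/8, job_F:*/14, job_G:*/7}
Op 10: unregister job_B -> active={job_F:*/14, job_G:*/7}
Op 11: register job_G */16 -> active={job_F:*/14, job_G:*/16}
  job_F: interval 14, next fire after T=171 is 182
  job_G: interval 16, next fire after T=171 is 176
Earliest = 176, winner (lex tiebreak) = job_G

Answer: job_G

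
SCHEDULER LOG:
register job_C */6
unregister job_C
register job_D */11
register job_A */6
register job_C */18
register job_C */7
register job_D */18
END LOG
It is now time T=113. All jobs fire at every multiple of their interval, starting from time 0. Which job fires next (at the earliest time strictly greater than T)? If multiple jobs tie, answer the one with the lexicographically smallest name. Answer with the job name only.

Op 1: register job_C */6 -> active={job_C:*/6}
Op 2: unregister job_C -> active={}
Op 3: register job_D */11 -> active={job_D:*/11}
Op 4: register job_A */6 -> active={job_A:*/6, job_D:*/11}
Op 5: register job_C */18 -> active={job_A:*/6, job_C:*/18, job_D:*/11}
Op 6: register job_C */7 -> active={job_A:*/6, job_C:*/7, job_D:*/11}
Op 7: register job_D */18 -> active={job_A:*/6, job_C:*/7, job_D:*/18}
  job_A: interval 6, next fire after T=113 is 114
  job_C: interval 7, next fire after T=113 is 119
  job_D: interval 18, next fire after T=113 is 126
Earliest = 114, winner (lex tiebreak) = job_A

Answer: job_A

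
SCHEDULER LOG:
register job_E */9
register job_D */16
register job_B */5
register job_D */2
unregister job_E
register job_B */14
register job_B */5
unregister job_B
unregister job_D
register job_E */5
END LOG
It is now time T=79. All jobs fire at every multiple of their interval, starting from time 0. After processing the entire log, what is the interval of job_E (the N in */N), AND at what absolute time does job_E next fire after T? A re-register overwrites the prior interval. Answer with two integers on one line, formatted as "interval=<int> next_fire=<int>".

Answer: interval=5 next_fire=80

Derivation:
Op 1: register job_E */9 -> active={job_E:*/9}
Op 2: register job_D */16 -> active={job_D:*/16, job_E:*/9}
Op 3: register job_B */5 -> active={job_B:*/5, job_D:*/16, job_E:*/9}
Op 4: register job_D */2 -> active={job_B:*/5, job_D:*/2, job_E:*/9}
Op 5: unregister job_E -> active={job_B:*/5, job_D:*/2}
Op 6: register job_B */14 -> active={job_B:*/14, job_D:*/2}
Op 7: register job_B */5 -> active={job_B:*/5, job_D:*/2}
Op 8: unregister job_B -> active={job_D:*/2}
Op 9: unregister job_D -> active={}
Op 10: register job_E */5 -> active={job_E:*/5}
Final interval of job_E = 5
Next fire of job_E after T=79: (79//5+1)*5 = 80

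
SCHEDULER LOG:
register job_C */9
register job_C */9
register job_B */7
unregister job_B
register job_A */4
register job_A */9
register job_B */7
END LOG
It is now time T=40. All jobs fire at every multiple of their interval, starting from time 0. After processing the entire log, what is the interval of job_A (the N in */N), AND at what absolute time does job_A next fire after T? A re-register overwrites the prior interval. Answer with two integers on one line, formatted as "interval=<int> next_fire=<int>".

Answer: interval=9 next_fire=45

Derivation:
Op 1: register job_C */9 -> active={job_C:*/9}
Op 2: register job_C */9 -> active={job_C:*/9}
Op 3: register job_B */7 -> active={job_B:*/7, job_C:*/9}
Op 4: unregister job_B -> active={job_C:*/9}
Op 5: register job_A */4 -> active={job_A:*/4, job_C:*/9}
Op 6: register job_A */9 -> active={job_A:*/9, job_C:*/9}
Op 7: register job_B */7 -> active={job_A:*/9, job_B:*/7, job_C:*/9}
Final interval of job_A = 9
Next fire of job_A after T=40: (40//9+1)*9 = 45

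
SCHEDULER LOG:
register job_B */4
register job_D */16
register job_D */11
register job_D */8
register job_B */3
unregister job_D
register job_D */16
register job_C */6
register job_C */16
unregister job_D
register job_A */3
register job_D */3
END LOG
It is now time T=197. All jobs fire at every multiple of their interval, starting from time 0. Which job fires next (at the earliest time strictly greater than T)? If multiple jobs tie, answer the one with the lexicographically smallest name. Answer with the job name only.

Op 1: register job_B */4 -> active={job_B:*/4}
Op 2: register job_D */16 -> active={job_B:*/4, job_D:*/16}
Op 3: register job_D */11 -> active={job_B:*/4, job_D:*/11}
Op 4: register job_D */8 -> active={job_B:*/4, job_D:*/8}
Op 5: register job_B */3 -> active={job_B:*/3, job_D:*/8}
Op 6: unregister job_D -> active={job_B:*/3}
Op 7: register job_D */16 -> active={job_B:*/3, job_D:*/16}
Op 8: register job_C */6 -> active={job_B:*/3, job_C:*/6, job_D:*/16}
Op 9: register job_C */16 -> active={job_B:*/3, job_C:*/16, job_D:*/16}
Op 10: unregister job_D -> active={job_B:*/3, job_C:*/16}
Op 11: register job_A */3 -> active={job_A:*/3, job_B:*/3, job_C:*/16}
Op 12: register job_D */3 -> active={job_A:*/3, job_B:*/3, job_C:*/16, job_D:*/3}
  job_A: interval 3, next fire after T=197 is 198
  job_B: interval 3, next fire after T=197 is 198
  job_C: interval 16, next fire after T=197 is 208
  job_D: interval 3, next fire after T=197 is 198
Earliest = 198, winner (lex tiebreak) = job_A

Answer: job_A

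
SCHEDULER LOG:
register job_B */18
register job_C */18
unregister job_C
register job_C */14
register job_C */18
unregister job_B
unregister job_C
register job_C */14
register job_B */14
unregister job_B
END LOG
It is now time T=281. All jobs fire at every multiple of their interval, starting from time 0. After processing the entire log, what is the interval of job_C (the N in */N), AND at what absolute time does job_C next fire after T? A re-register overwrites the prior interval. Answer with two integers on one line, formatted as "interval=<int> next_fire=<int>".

Answer: interval=14 next_fire=294

Derivation:
Op 1: register job_B */18 -> active={job_B:*/18}
Op 2: register job_C */18 -> active={job_B:*/18, job_C:*/18}
Op 3: unregister job_C -> active={job_B:*/18}
Op 4: register job_C */14 -> active={job_B:*/18, job_C:*/14}
Op 5: register job_C */18 -> active={job_B:*/18, job_C:*/18}
Op 6: unregister job_B -> active={job_C:*/18}
Op 7: unregister job_C -> active={}
Op 8: register job_C */14 -> active={job_C:*/14}
Op 9: register job_B */14 -> active={job_B:*/14, job_C:*/14}
Op 10: unregister job_B -> active={job_C:*/14}
Final interval of job_C = 14
Next fire of job_C after T=281: (281//14+1)*14 = 294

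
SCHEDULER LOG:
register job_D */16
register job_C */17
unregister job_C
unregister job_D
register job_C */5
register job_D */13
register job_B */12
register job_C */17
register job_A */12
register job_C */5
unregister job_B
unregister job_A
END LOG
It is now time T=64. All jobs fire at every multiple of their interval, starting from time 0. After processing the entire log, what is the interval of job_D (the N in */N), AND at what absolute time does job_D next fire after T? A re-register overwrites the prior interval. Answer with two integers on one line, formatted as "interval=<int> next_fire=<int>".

Op 1: register job_D */16 -> active={job_D:*/16}
Op 2: register job_C */17 -> active={job_C:*/17, job_D:*/16}
Op 3: unregister job_C -> active={job_D:*/16}
Op 4: unregister job_D -> active={}
Op 5: register job_C */5 -> active={job_C:*/5}
Op 6: register job_D */13 -> active={job_C:*/5, job_D:*/13}
Op 7: register job_B */12 -> active={job_B:*/12, job_C:*/5, job_D:*/13}
Op 8: register job_C */17 -> active={job_B:*/12, job_C:*/17, job_D:*/13}
Op 9: register job_A */12 -> active={job_A:*/12, job_B:*/12, job_C:*/17, job_D:*/13}
Op 10: register job_C */5 -> active={job_A:*/12, job_B:*/12, job_C:*/5, job_D:*/13}
Op 11: unregister job_B -> active={job_A:*/12, job_C:*/5, job_D:*/13}
Op 12: unregister job_A -> active={job_C:*/5, job_D:*/13}
Final interval of job_D = 13
Next fire of job_D after T=64: (64//13+1)*13 = 65

Answer: interval=13 next_fire=65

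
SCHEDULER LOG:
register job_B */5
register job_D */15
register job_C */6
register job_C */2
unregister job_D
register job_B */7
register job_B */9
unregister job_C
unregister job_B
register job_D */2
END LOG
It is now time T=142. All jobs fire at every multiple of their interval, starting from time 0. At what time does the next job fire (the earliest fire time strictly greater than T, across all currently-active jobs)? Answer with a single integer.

Answer: 144

Derivation:
Op 1: register job_B */5 -> active={job_B:*/5}
Op 2: register job_D */15 -> active={job_B:*/5, job_D:*/15}
Op 3: register job_C */6 -> active={job_B:*/5, job_C:*/6, job_D:*/15}
Op 4: register job_C */2 -> active={job_B:*/5, job_C:*/2, job_D:*/15}
Op 5: unregister job_D -> active={job_B:*/5, job_C:*/2}
Op 6: register job_B */7 -> active={job_B:*/7, job_C:*/2}
Op 7: register job_B */9 -> active={job_B:*/9, job_C:*/2}
Op 8: unregister job_C -> active={job_B:*/9}
Op 9: unregister job_B -> active={}
Op 10: register job_D */2 -> active={job_D:*/2}
  job_D: interval 2, next fire after T=142 is 144
Earliest fire time = 144 (job job_D)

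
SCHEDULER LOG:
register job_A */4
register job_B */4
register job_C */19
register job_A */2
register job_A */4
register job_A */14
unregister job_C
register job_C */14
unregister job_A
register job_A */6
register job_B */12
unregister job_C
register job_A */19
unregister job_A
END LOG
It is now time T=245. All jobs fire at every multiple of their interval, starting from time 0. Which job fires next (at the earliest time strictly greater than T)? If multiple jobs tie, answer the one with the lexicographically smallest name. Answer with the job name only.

Op 1: register job_A */4 -> active={job_A:*/4}
Op 2: register job_B */4 -> active={job_A:*/4, job_B:*/4}
Op 3: register job_C */19 -> active={job_A:*/4, job_B:*/4, job_C:*/19}
Op 4: register job_A */2 -> active={job_A:*/2, job_B:*/4, job_C:*/19}
Op 5: register job_A */4 -> active={job_A:*/4, job_B:*/4, job_C:*/19}
Op 6: register job_A */14 -> active={job_A:*/14, job_B:*/4, job_C:*/19}
Op 7: unregister job_C -> active={job_A:*/14, job_B:*/4}
Op 8: register job_C */14 -> active={job_A:*/14, job_B:*/4, job_C:*/14}
Op 9: unregister job_A -> active={job_B:*/4, job_C:*/14}
Op 10: register job_A */6 -> active={job_A:*/6, job_B:*/4, job_C:*/14}
Op 11: register job_B */12 -> active={job_A:*/6, job_B:*/12, job_C:*/14}
Op 12: unregister job_C -> active={job_A:*/6, job_B:*/12}
Op 13: register job_A */19 -> active={job_A:*/19, job_B:*/12}
Op 14: unregister job_A -> active={job_B:*/12}
  job_B: interval 12, next fire after T=245 is 252
Earliest = 252, winner (lex tiebreak) = job_B

Answer: job_B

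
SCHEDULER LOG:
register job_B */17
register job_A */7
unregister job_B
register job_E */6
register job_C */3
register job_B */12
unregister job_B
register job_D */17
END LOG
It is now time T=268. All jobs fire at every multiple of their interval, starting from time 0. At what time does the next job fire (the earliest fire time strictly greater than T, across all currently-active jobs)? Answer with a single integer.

Op 1: register job_B */17 -> active={job_B:*/17}
Op 2: register job_A */7 -> active={job_A:*/7, job_B:*/17}
Op 3: unregister job_B -> active={job_A:*/7}
Op 4: register job_E */6 -> active={job_A:*/7, job_E:*/6}
Op 5: register job_C */3 -> active={job_A:*/7, job_C:*/3, job_E:*/6}
Op 6: register job_B */12 -> active={job_A:*/7, job_B:*/12, job_C:*/3, job_E:*/6}
Op 7: unregister job_B -> active={job_A:*/7, job_C:*/3, job_E:*/6}
Op 8: register job_D */17 -> active={job_A:*/7, job_C:*/3, job_D:*/17, job_E:*/6}
  job_A: interval 7, next fire after T=268 is 273
  job_C: interval 3, next fire after T=268 is 270
  job_D: interval 17, next fire after T=268 is 272
  job_E: interval 6, next fire after T=268 is 270
Earliest fire time = 270 (job job_C)

Answer: 270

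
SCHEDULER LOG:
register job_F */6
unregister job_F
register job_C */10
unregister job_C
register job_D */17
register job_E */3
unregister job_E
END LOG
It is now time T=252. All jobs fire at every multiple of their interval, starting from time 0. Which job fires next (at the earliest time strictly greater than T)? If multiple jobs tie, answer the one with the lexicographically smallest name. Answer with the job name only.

Answer: job_D

Derivation:
Op 1: register job_F */6 -> active={job_F:*/6}
Op 2: unregister job_F -> active={}
Op 3: register job_C */10 -> active={job_C:*/10}
Op 4: unregister job_C -> active={}
Op 5: register job_D */17 -> active={job_D:*/17}
Op 6: register job_E */3 -> active={job_D:*/17, job_E:*/3}
Op 7: unregister job_E -> active={job_D:*/17}
  job_D: interval 17, next fire after T=252 is 255
Earliest = 255, winner (lex tiebreak) = job_D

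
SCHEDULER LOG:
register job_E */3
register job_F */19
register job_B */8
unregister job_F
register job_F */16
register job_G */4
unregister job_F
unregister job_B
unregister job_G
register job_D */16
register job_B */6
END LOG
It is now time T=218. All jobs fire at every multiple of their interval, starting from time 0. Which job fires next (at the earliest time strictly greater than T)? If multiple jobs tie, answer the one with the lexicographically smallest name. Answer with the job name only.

Answer: job_E

Derivation:
Op 1: register job_E */3 -> active={job_E:*/3}
Op 2: register job_F */19 -> active={job_E:*/3, job_F:*/19}
Op 3: register job_B */8 -> active={job_B:*/8, job_E:*/3, job_F:*/19}
Op 4: unregister job_F -> active={job_B:*/8, job_E:*/3}
Op 5: register job_F */16 -> active={job_B:*/8, job_E:*/3, job_F:*/16}
Op 6: register job_G */4 -> active={job_B:*/8, job_E:*/3, job_F:*/16, job_G:*/4}
Op 7: unregister job_F -> active={job_B:*/8, job_E:*/3, job_G:*/4}
Op 8: unregister job_B -> active={job_E:*/3, job_G:*/4}
Op 9: unregister job_G -> active={job_E:*/3}
Op 10: register job_D */16 -> active={job_D:*/16, job_E:*/3}
Op 11: register job_B */6 -> active={job_B:*/6, job_D:*/16, job_E:*/3}
  job_B: interval 6, next fire after T=218 is 222
  job_D: interval 16, next fire after T=218 is 224
  job_E: interval 3, next fire after T=218 is 219
Earliest = 219, winner (lex tiebreak) = job_E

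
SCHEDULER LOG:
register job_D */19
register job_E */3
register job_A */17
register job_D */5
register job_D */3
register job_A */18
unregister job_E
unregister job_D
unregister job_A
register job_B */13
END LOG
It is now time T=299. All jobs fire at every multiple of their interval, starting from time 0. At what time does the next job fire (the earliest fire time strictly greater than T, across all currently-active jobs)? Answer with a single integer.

Answer: 312

Derivation:
Op 1: register job_D */19 -> active={job_D:*/19}
Op 2: register job_E */3 -> active={job_D:*/19, job_E:*/3}
Op 3: register job_A */17 -> active={job_A:*/17, job_D:*/19, job_E:*/3}
Op 4: register job_D */5 -> active={job_A:*/17, job_D:*/5, job_E:*/3}
Op 5: register job_D */3 -> active={job_A:*/17, job_D:*/3, job_E:*/3}
Op 6: register job_A */18 -> active={job_A:*/18, job_D:*/3, job_E:*/3}
Op 7: unregister job_E -> active={job_A:*/18, job_D:*/3}
Op 8: unregister job_D -> active={job_A:*/18}
Op 9: unregister job_A -> active={}
Op 10: register job_B */13 -> active={job_B:*/13}
  job_B: interval 13, next fire after T=299 is 312
Earliest fire time = 312 (job job_B)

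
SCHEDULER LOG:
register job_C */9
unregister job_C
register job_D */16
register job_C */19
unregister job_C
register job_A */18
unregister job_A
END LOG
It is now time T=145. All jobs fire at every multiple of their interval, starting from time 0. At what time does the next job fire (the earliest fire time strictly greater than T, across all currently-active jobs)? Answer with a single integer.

Answer: 160

Derivation:
Op 1: register job_C */9 -> active={job_C:*/9}
Op 2: unregister job_C -> active={}
Op 3: register job_D */16 -> active={job_D:*/16}
Op 4: register job_C */19 -> active={job_C:*/19, job_D:*/16}
Op 5: unregister job_C -> active={job_D:*/16}
Op 6: register job_A */18 -> active={job_A:*/18, job_D:*/16}
Op 7: unregister job_A -> active={job_D:*/16}
  job_D: interval 16, next fire after T=145 is 160
Earliest fire time = 160 (job job_D)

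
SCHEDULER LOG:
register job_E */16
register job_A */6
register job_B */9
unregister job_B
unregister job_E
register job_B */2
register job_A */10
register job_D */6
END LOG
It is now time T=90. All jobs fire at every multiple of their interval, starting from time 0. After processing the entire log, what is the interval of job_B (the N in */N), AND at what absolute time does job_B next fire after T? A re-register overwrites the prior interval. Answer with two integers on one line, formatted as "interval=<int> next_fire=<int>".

Op 1: register job_E */16 -> active={job_E:*/16}
Op 2: register job_A */6 -> active={job_A:*/6, job_E:*/16}
Op 3: register job_B */9 -> active={job_A:*/6, job_B:*/9, job_E:*/16}
Op 4: unregister job_B -> active={job_A:*/6, job_E:*/16}
Op 5: unregister job_E -> active={job_A:*/6}
Op 6: register job_B */2 -> active={job_A:*/6, job_B:*/2}
Op 7: register job_A */10 -> active={job_A:*/10, job_B:*/2}
Op 8: register job_D */6 -> active={job_A:*/10, job_B:*/2, job_D:*/6}
Final interval of job_B = 2
Next fire of job_B after T=90: (90//2+1)*2 = 92

Answer: interval=2 next_fire=92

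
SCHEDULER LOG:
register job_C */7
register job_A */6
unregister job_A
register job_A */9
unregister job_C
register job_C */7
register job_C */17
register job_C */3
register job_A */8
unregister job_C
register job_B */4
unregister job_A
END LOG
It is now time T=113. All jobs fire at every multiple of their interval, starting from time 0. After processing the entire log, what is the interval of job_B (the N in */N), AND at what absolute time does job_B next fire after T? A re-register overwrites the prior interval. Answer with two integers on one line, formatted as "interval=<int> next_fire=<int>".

Answer: interval=4 next_fire=116

Derivation:
Op 1: register job_C */7 -> active={job_C:*/7}
Op 2: register job_A */6 -> active={job_A:*/6, job_C:*/7}
Op 3: unregister job_A -> active={job_C:*/7}
Op 4: register job_A */9 -> active={job_A:*/9, job_C:*/7}
Op 5: unregister job_C -> active={job_A:*/9}
Op 6: register job_C */7 -> active={job_A:*/9, job_C:*/7}
Op 7: register job_C */17 -> active={job_A:*/9, job_C:*/17}
Op 8: register job_C */3 -> active={job_A:*/9, job_C:*/3}
Op 9: register job_A */8 -> active={job_A:*/8, job_C:*/3}
Op 10: unregister job_C -> active={job_A:*/8}
Op 11: register job_B */4 -> active={job_A:*/8, job_B:*/4}
Op 12: unregister job_A -> active={job_B:*/4}
Final interval of job_B = 4
Next fire of job_B after T=113: (113//4+1)*4 = 116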